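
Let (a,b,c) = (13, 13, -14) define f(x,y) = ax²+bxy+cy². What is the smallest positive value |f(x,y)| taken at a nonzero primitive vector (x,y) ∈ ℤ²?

river: ρ → (-14,15,12)
river: ρ → (12,9,-17)
river: ρ → (-17,25,4)
river: ρ → (4,23,-23)
river: ρ → (-23,23,4)
river: ρ → (4,25,-17)
river: ρ → (-17,9,12)
river: ρ → (12,15,-14)
river: ρ → (-14,13,13)
river: ρ → (13,13,-14)
closes: descent 0, river 10
min |a| on river = 4

4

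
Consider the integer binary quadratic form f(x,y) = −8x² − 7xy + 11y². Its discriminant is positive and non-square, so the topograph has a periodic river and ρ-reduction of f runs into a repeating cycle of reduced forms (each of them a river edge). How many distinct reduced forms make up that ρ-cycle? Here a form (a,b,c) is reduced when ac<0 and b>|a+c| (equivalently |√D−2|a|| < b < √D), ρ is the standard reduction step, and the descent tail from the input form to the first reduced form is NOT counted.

D = 401, ⌊√D⌋ = 20
descent: ρ → (11,7,-8)  [lands on river]
river: ρ → (-8,9,10)
river: ρ → (10,11,-7)
river: ρ → (-7,17,4)
river: ρ → (4,15,-11)
river: ρ → (-11,7,8)
river: ρ → (8,9,-10)
river: ρ → (-10,11,7)
river: ρ → (7,17,-4)
river: ρ → (-4,15,11)
ρ-cycle length = 10 (tail of 1 descent step not counted)

10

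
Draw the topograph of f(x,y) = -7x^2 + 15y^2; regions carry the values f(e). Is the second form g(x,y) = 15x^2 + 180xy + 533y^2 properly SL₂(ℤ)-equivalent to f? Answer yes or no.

D₁ = 420, D₂ = 420
river cycle of f (length 4): (-7, 14, 8), (8, 18, -3), (-3, 18, 8), (8, 14, -7)
river cycle of g (length 4): (-7, 14, 8), (8, 18, -3), (-3, 18, 8), (8, 14, -7)
cycles coincide ⇒ equivalent

yes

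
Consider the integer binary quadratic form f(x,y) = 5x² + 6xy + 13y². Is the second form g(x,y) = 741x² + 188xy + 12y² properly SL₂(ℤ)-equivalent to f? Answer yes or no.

D₁ = -224, D₂ = -224
f: translate: b→-4 (≡6 mod 10), so (5,6,13)→(5,-4,12)
f: reduced (well bottom): (5,-4,12) with a≤c, −a<b≤a
g: flip: (741,188,12)→(12,-188,741)
g: translate: b→4 (≡-188 mod 24), so (12,-188,741)→(12,4,5)
g: flip: (12,4,5)→(5,-4,12)
g: reduced (well bottom): (5,-4,12) with a≤c, −a<b≤a
reduced forms (5, -4, 12) vs (5, -4, 12) ⇒ equivalent

yes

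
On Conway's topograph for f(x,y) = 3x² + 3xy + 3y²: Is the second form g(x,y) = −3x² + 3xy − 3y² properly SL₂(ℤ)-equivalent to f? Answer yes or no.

D₁ = -27, D₂ = -27
f: reduced (well bottom): (3,3,3) with a≤c, −a<b≤a
g is negative-definite; reduce −g:
−g: translate: b→3 (≡-3 mod 6), so (3,-3,3)→(3,3,3)
−g: reduced (well bottom): (3,3,3) with a≤c, −a<b≤a
flip sign back: reduced form of g is (-3,-3,-3)
reduced forms (3, 3, 3) vs (-3, -3, -3) ⇒ inequivalent

no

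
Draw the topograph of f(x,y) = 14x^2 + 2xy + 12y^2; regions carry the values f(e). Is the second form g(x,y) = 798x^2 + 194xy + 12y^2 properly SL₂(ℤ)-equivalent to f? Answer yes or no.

D₁ = -668, D₂ = -668
f: flip: (14,2,12)→(12,-2,14)
f: reduced (well bottom): (12,-2,14) with a≤c, −a<b≤a
g: flip: (798,194,12)→(12,-194,798)
g: translate: b→-2 (≡-194 mod 24), so (12,-194,798)→(12,-2,14)
g: reduced (well bottom): (12,-2,14) with a≤c, −a<b≤a
reduced forms (12, -2, 14) vs (12, -2, 14) ⇒ equivalent

yes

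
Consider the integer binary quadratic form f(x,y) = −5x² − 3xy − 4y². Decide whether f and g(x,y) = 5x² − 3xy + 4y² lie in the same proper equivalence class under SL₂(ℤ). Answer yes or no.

D₁ = -71, D₂ = -71
f is negative-definite; reduce −f:
−f: flip: (5,3,4)→(4,-3,5)
−f: reduced (well bottom): (4,-3,5) with a≤c, −a<b≤a
flip sign back: reduced form of f is (-4,3,-5)
g: flip: (5,-3,4)→(4,3,5)
g: reduced (well bottom): (4,3,5) with a≤c, −a<b≤a
reduced forms (-4, 3, -5) vs (4, 3, 5) ⇒ inequivalent

no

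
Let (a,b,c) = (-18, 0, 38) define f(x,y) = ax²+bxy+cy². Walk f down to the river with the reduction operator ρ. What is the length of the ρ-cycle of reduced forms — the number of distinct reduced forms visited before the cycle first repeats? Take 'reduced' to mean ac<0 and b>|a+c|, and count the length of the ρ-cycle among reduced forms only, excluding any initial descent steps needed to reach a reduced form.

D = 2736, ⌊√D⌋ = 52
descent: ρ → (38,0,-18)
descent: ρ → (-18,36,20)  [lands on river]
river: ρ → (20,44,-10)
river: ρ → (-10,36,36)
river: ρ → (36,36,-10)
river: ρ → (-10,44,20)
river: ρ → (20,36,-18)
ρ-cycle length = 6 (tail of 2 descent steps not counted)

6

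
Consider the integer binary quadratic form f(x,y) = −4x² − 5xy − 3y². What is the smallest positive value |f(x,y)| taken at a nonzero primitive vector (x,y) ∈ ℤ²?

translate: b→-3 (≡5 mod 8), so (4,5,3)→(4,-3,2)
flip: (4,-3,2)→(2,3,4)
translate: b→-1 (≡3 mod 4), so (2,3,4)→(2,-1,3)
reduced (well bottom): (2,-1,3) with a≤c, −a<b≤a
well minimum |f| = |-2| = 2 (negative-definite)

2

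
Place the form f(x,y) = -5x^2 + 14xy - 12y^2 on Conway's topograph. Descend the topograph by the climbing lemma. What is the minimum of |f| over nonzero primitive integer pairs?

translate: b→-4 (≡-14 mod 10), so (5,-14,12)→(5,-4,3)
flip: (5,-4,3)→(3,4,5)
translate: b→-2 (≡4 mod 6), so (3,4,5)→(3,-2,4)
reduced (well bottom): (3,-2,4) with a≤c, −a<b≤a
well minimum |f| = |-3| = 3 (negative-definite)

3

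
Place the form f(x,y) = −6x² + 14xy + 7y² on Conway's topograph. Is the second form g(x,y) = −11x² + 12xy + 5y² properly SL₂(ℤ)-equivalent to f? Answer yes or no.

D₁ = 364, D₂ = 364
river cycle of f (length 8): (7, 14, -6), (-6, 10, 11), (11, 12, -5), (-5, 18, 2), (2, 18, -5), (-5, 12, 11), (11, 10, -6), (-6, 14, 7)
river cycle of g (length 8): (5, 18, -2), (-2, 18, 5), (5, 12, -11), (-11, 10, 6), (6, 14, -7), (-7, 14, 6), (6, 10, -11), (-11, 12, 5)
cycles differ ⇒ inequivalent

no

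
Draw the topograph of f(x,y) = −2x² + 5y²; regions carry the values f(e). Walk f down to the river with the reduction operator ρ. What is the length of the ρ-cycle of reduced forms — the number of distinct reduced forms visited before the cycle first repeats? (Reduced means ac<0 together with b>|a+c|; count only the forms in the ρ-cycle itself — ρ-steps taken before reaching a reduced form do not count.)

D = 40, ⌊√D⌋ = 6
descent: ρ → (5,0,-2)
descent: ρ → (-2,4,3)  [lands on river]
river: ρ → (3,2,-3)
river: ρ → (-3,4,2)
river: ρ → (2,4,-3)
river: ρ → (-3,2,3)
river: ρ → (3,4,-2)
ρ-cycle length = 6 (tail of 2 descent steps not counted)

6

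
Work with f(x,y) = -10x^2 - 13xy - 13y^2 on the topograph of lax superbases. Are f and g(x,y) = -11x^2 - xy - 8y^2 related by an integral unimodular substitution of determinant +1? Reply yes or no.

D₁ = -351, D₂ = -351
f is negative-definite; reduce −f:
−f: translate: b→-7 (≡13 mod 20), so (10,13,13)→(10,-7,10)
−f: flip: (10,-7,10)→(10,7,10)
−f: reduced (well bottom): (10,7,10) with a≤c, −a<b≤a
flip sign back: reduced form of f is (-10,-7,-10)
g is negative-definite; reduce −g:
−g: flip: (11,1,8)→(8,-1,11)
−g: reduced (well bottom): (8,-1,11) with a≤c, −a<b≤a
flip sign back: reduced form of g is (-8,1,-11)
reduced forms (-10, -7, -10) vs (-8, 1, -11) ⇒ inequivalent

no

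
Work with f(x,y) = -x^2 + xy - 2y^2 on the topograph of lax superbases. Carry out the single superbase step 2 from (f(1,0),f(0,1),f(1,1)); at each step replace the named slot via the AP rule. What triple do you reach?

start (-1,-2,-2) = (f(1,0),f(0,1),f(1,1))
replace slot 2: 2·((-1)+(-2)) − (-2) = -4 → (-1,-4,-2)

-1,-4,-2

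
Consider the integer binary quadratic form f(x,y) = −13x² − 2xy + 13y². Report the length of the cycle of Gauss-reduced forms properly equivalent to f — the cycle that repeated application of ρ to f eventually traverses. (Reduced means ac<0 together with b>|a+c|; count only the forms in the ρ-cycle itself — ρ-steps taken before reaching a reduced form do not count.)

D = 680, ⌊√D⌋ = 26
descent: ρ → (13,2,-13)  [lands on river]
river: ρ → (-13,24,2)
river: ρ → (2,24,-13)
river: ρ → (-13,2,13)
river: ρ → (13,24,-2)
river: ρ → (-2,24,13)
ρ-cycle length = 6 (tail of 1 descent step not counted)

6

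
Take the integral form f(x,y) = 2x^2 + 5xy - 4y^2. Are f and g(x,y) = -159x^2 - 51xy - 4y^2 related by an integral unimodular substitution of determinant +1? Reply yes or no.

D₁ = 57, D₂ = 57
river cycle of f (length 6): (-4, 3, 3), (3, 3, -4), (-4, 5, 2), (2, 7, -1), (-1, 7, 2), (2, 5, -4)
river cycle of g (length 6): (-4, 3, 3), (3, 3, -4), (-4, 5, 2), (2, 7, -1), (-1, 7, 2), (2, 5, -4)
cycles coincide ⇒ equivalent

yes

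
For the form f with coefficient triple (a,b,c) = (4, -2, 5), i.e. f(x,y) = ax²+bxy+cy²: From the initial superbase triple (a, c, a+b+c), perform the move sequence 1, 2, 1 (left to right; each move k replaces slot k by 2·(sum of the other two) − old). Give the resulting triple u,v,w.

start (4,5,7) = (f(1,0),f(0,1),f(1,1))
replace slot 1: 2·(5+7) − 4 = 20 → (20,5,7)
replace slot 2: 2·(20+7) − 5 = 49 → (20,49,7)
replace slot 1: 2·(49+7) − 20 = 92 → (92,49,7)

92,49,7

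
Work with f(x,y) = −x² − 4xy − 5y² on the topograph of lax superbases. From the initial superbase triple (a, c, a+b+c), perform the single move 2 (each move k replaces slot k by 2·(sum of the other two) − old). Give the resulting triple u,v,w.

start (-1,-5,-10) = (f(1,0),f(0,1),f(1,1))
replace slot 2: 2·((-1)+(-10)) − (-5) = -17 → (-1,-17,-10)

-1,-17,-10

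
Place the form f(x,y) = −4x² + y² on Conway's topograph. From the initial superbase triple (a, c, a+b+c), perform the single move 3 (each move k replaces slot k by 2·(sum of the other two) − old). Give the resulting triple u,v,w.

start (-4,1,-3) = (f(1,0),f(0,1),f(1,1))
replace slot 3: 2·((-4)+1) − (-3) = -3 → (-4,1,-3)

-4,1,-3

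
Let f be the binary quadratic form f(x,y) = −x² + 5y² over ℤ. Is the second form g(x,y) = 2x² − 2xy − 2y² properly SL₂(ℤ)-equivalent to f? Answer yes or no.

D₁ = 20, D₂ = 20
river cycle of f (length 2): (-1, 4, 1), (1, 4, -1)
river cycle of g (length 2): (-2, 2, 2), (2, 2, -2)
cycles differ ⇒ inequivalent

no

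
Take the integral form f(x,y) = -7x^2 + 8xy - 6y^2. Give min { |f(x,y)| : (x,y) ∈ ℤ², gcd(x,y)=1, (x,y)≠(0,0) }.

translate: b→6 (≡-8 mod 14), so (7,-8,6)→(7,6,5)
flip: (7,6,5)→(5,-6,7)
translate: b→4 (≡-6 mod 10), so (5,-6,7)→(5,4,6)
reduced (well bottom): (5,4,6) with a≤c, −a<b≤a
well minimum |f| = |-5| = 5 (negative-definite)

5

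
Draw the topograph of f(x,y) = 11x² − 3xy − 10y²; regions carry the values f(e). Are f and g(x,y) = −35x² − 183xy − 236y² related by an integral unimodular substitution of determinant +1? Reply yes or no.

D₁ = 449, D₂ = 449
river cycle of f (length 38): (-10, 3, 11), (11, 19, -2), (-2, 21, 1), (1, 21, -2), (-2, 19, 11), (11, 3, -10), (-10, 17, 4), (4, 15, -14), (-14, 13, 5), (5, 17, -8), … (28 more)
river cycle of g (length 38): (-2, 21, 1), (1, 21, -2), (-2, 19, 11), (11, 3, -10), (-10, 17, 4), (4, 15, -14), (-14, 13, 5), (5, 17, -8), (-8, 15, 7), (7, 13, -10), … (28 more)
cycles coincide ⇒ equivalent

yes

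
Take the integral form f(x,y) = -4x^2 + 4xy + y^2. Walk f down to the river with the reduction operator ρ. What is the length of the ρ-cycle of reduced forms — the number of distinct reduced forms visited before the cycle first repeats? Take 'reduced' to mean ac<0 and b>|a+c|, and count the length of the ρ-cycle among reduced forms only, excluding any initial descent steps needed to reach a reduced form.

D = 32, ⌊√D⌋ = 5
river: ρ → (1,4,-4)
river: ρ → (-4,4,1)
ρ-cycle length = 2 (tail of 0 descent steps not counted)

2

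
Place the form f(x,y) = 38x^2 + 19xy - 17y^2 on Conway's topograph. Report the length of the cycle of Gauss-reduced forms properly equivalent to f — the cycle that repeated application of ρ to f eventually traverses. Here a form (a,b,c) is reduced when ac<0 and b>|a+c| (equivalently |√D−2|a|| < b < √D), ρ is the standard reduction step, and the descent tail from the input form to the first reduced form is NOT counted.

D = 2945, ⌊√D⌋ = 54
descent: ρ → (-17,49,8)  [lands on river]
river: ρ → (8,47,-23)
river: ρ → (-23,45,10)
river: ρ → (10,35,-43)
river: ρ → (-43,51,2)
river: ρ → (2,53,-17)
ρ-cycle length = 6 (tail of 1 descent step not counted)

6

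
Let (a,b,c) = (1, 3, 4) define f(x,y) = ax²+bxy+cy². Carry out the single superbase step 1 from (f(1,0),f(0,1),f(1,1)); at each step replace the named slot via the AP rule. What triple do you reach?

start (1,4,8) = (f(1,0),f(0,1),f(1,1))
replace slot 1: 2·(4+8) − 1 = 23 → (23,4,8)

23,4,8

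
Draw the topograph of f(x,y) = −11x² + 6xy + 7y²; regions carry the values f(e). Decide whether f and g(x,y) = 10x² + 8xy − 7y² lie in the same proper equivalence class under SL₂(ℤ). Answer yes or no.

D₁ = 344, D₂ = 344
river cycle of f (length 10): (7, 8, -10), (-10, 12, 5), (5, 18, -1), (-1, 18, 5), (5, 12, -10), (-10, 8, 7), (7, 6, -11), (-11, 16, 2), (2, 16, -11), (-11, 6, 7)
river cycle of g (length 10): (-7, 6, 11), (11, 16, -2), (-2, 16, 11), (11, 6, -7), (-7, 8, 10), (10, 12, -5), (-5, 18, 1), (1, 18, -5), (-5, 12, 10), (10, 8, -7)
cycles differ ⇒ inequivalent

no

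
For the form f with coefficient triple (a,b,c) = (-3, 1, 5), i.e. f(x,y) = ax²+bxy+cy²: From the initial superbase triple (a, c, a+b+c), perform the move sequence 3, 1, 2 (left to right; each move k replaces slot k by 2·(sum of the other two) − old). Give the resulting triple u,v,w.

start (-3,5,3) = (f(1,0),f(0,1),f(1,1))
replace slot 3: 2·((-3)+5) − 3 = 1 → (-3,5,1)
replace slot 1: 2·(5+1) − (-3) = 15 → (15,5,1)
replace slot 2: 2·(15+1) − 5 = 27 → (15,27,1)

15,27,1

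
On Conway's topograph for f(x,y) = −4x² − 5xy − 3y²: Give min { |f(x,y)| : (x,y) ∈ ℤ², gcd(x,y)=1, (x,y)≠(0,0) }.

translate: b→-3 (≡5 mod 8), so (4,5,3)→(4,-3,2)
flip: (4,-3,2)→(2,3,4)
translate: b→-1 (≡3 mod 4), so (2,3,4)→(2,-1,3)
reduced (well bottom): (2,-1,3) with a≤c, −a<b≤a
well minimum |f| = |-2| = 2 (negative-definite)

2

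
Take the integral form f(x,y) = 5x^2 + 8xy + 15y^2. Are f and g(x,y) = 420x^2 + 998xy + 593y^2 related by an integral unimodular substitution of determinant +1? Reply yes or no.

D₁ = -236, D₂ = -236
f: translate: b→-2 (≡8 mod 10), so (5,8,15)→(5,-2,12)
f: reduced (well bottom): (5,-2,12) with a≤c, −a<b≤a
g: translate: b→158 (≡998 mod 840), so (420,998,593)→(420,158,15)
g: flip: (420,158,15)→(15,-158,420)
g: translate: b→-8 (≡-158 mod 30), so (15,-158,420)→(15,-8,5)
g: flip: (15,-8,5)→(5,8,15)
g: translate: b→-2 (≡8 mod 10), so (5,8,15)→(5,-2,12)
g: reduced (well bottom): (5,-2,12) with a≤c, −a<b≤a
reduced forms (5, -2, 12) vs (5, -2, 12) ⇒ equivalent

yes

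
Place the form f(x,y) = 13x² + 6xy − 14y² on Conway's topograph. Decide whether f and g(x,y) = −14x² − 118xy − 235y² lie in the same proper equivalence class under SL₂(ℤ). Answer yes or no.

D₁ = 764, D₂ = 764
river cycle of f (length 16): (-14, 22, 5), (5, 18, -22), (-22, 26, 1), (1, 26, -22), (-22, 18, 5), (5, 22, -14), (-14, 6, 13), (13, 20, -7), (-7, 22, 10), (10, 18, -11), … (6 more)
river cycle of g (length 16): (-14, 22, 5), (5, 18, -22), (-22, 26, 1), (1, 26, -22), (-22, 18, 5), (5, 22, -14), (-14, 6, 13), (13, 20, -7), (-7, 22, 10), (10, 18, -11), … (6 more)
cycles coincide ⇒ equivalent

yes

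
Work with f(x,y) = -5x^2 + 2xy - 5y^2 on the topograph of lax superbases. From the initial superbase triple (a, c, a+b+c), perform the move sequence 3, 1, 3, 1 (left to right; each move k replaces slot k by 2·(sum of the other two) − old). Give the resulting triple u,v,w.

start (-5,-5,-8) = (f(1,0),f(0,1),f(1,1))
replace slot 3: 2·((-5)+(-5)) − (-8) = -12 → (-5,-5,-12)
replace slot 1: 2·((-5)+(-12)) − (-5) = -29 → (-29,-5,-12)
replace slot 3: 2·((-29)+(-5)) − (-12) = -56 → (-29,-5,-56)
replace slot 1: 2·((-5)+(-56)) − (-29) = -93 → (-93,-5,-56)

-93,-5,-56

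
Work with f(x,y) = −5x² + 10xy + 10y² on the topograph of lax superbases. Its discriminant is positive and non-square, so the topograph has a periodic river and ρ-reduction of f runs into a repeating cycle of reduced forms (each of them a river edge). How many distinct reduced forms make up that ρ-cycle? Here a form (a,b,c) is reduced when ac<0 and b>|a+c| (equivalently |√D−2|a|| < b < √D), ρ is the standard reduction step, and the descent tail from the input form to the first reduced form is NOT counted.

D = 300, ⌊√D⌋ = 17
river: ρ → (10,10,-5)
river: ρ → (-5,10,10)
ρ-cycle length = 2 (tail of 0 descent steps not counted)

2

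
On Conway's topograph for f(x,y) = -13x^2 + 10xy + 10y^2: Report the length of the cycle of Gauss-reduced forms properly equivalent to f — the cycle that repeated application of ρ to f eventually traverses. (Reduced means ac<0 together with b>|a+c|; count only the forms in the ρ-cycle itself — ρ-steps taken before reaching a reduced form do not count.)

D = 620, ⌊√D⌋ = 24
river: ρ → (10,10,-13)
river: ρ → (-13,16,7)
river: ρ → (7,12,-17)
river: ρ → (-17,22,2)
river: ρ → (2,22,-17)
river: ρ → (-17,12,7)
river: ρ → (7,16,-13)
river: ρ → (-13,10,10)
ρ-cycle length = 8 (tail of 0 descent steps not counted)

8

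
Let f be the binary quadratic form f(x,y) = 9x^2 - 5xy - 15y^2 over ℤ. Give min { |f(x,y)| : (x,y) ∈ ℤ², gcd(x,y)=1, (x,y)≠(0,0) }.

descent: ρ → (-15,5,9)
descent: ρ → (9,13,-11)  [lands on river]
river: ρ → (-11,9,11)
river: ρ → (11,13,-9)
river: ρ → (-9,23,1)
river: ρ → (1,23,-9)
river: ρ → (-9,13,11)
river: ρ → (11,9,-11)
river: ρ → (-11,13,9)
river: ρ → (9,23,-1)
river: ρ → (-1,23,9)
closes: descent 2, river 10
min |a| on river = 1

1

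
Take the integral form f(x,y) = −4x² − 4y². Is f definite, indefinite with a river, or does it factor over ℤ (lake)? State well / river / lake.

D = b²−4ac = 0² − 4·(-4)·(-4) = -64
D < 0 ⇒ definite ⇒ every region one sign ⇒ single well

well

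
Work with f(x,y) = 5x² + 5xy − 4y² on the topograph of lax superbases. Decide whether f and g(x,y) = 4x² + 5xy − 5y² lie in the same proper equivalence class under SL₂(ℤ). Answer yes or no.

D₁ = 105, D₂ = 105
river cycle of f (length 6): (-4, 3, 6), (6, 9, -1), (-1, 9, 6), (6, 3, -4), (-4, 5, 5), (5, 5, -4)
river cycle of g (length 6): (-5, 5, 4), (4, 3, -6), (-6, 9, 1), (1, 9, -6), (-6, 3, 4), (4, 5, -5)
cycles differ ⇒ inequivalent

no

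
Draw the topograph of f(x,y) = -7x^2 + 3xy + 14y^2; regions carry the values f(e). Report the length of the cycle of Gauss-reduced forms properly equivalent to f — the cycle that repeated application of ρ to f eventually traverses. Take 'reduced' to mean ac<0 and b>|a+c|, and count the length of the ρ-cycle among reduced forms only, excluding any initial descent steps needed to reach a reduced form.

D = 401, ⌊√D⌋ = 20
descent: ρ → (14,-3,-7)
descent: ρ → (-7,17,4)  [lands on river]
river: ρ → (4,15,-11)
river: ρ → (-11,7,8)
river: ρ → (8,9,-10)
river: ρ → (-10,11,7)
river: ρ → (7,17,-4)
river: ρ → (-4,15,11)
river: ρ → (11,7,-8)
river: ρ → (-8,9,10)
river: ρ → (10,11,-7)
ρ-cycle length = 10 (tail of 2 descent steps not counted)

10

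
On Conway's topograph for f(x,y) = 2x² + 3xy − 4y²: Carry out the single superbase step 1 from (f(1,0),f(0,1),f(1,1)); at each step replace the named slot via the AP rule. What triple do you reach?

start (2,-4,1) = (f(1,0),f(0,1),f(1,1))
replace slot 1: 2·((-4)+1) − 2 = -8 → (-8,-4,1)

-8,-4,1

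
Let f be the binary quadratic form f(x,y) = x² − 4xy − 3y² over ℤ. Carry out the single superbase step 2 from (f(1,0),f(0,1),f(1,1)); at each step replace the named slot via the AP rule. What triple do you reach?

start (1,-3,-6) = (f(1,0),f(0,1),f(1,1))
replace slot 2: 2·(1+(-6)) − (-3) = -7 → (1,-7,-6)

1,-7,-6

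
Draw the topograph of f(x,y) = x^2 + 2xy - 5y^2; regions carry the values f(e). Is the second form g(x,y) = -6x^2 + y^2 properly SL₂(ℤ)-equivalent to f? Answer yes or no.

D₁ = 24, D₂ = 24
river cycle of f (length 2): (1, 4, -2), (-2, 4, 1)
river cycle of g (length 2): (1, 4, -2), (-2, 4, 1)
cycles coincide ⇒ equivalent

yes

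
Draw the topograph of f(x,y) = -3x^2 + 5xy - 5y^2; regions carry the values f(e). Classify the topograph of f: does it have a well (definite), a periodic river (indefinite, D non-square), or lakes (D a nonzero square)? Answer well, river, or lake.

D = b²−4ac = 5² − 4·(-3)·(-5) = -35
D < 0 ⇒ definite ⇒ every region one sign ⇒ single well

well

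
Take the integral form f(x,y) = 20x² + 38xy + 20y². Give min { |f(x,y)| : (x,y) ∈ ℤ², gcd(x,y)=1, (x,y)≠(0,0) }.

translate: b→-2 (≡38 mod 40), so (20,38,20)→(20,-2,2)
flip: (20,-2,2)→(2,2,20)
reduced (well bottom): (2,2,20) with a≤c, −a<b≤a
well minimum = a = 2

2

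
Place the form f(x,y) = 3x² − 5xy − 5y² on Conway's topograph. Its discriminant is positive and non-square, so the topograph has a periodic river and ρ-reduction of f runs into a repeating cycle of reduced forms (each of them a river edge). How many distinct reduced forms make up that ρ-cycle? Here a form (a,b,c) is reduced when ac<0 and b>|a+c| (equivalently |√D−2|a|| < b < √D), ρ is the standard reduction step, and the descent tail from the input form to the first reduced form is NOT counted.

D = 85, ⌊√D⌋ = 9
descent: ρ → (-5,5,3)  [lands on river]
river: ρ → (3,7,-3)
river: ρ → (-3,5,5)
river: ρ → (5,5,-3)
river: ρ → (-3,7,3)
river: ρ → (3,5,-5)
ρ-cycle length = 6 (tail of 1 descent step not counted)

6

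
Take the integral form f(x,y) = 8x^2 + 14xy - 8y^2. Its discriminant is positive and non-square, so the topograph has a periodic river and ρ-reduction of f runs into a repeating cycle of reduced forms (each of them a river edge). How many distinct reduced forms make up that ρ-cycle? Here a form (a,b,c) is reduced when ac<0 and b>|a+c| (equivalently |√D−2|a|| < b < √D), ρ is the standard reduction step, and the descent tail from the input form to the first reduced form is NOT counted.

D = 452, ⌊√D⌋ = 21
river: ρ → (-8,18,4)
river: ρ → (4,14,-16)
river: ρ → (-16,18,2)
river: ρ → (2,18,-16)
river: ρ → (-16,14,4)
river: ρ → (4,18,-8)
river: ρ → (-8,14,8)
river: ρ → (8,18,-4)
river: ρ → (-4,14,16)
river: ρ → (16,18,-2)
river: ρ → (-2,18,16)
river: ρ → (16,14,-4)
river: ρ → (-4,18,8)
river: ρ → (8,14,-8)
ρ-cycle length = 14 (tail of 0 descent steps not counted)

14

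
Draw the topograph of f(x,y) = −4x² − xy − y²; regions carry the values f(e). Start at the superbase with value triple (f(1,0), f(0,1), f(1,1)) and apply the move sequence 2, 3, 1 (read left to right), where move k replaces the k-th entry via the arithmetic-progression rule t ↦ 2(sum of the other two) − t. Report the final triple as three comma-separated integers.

start (-4,-1,-6) = (f(1,0),f(0,1),f(1,1))
replace slot 2: 2·((-4)+(-6)) − (-1) = -19 → (-4,-19,-6)
replace slot 3: 2·((-4)+(-19)) − (-6) = -40 → (-4,-19,-40)
replace slot 1: 2·((-19)+(-40)) − (-4) = -114 → (-114,-19,-40)

-114,-19,-40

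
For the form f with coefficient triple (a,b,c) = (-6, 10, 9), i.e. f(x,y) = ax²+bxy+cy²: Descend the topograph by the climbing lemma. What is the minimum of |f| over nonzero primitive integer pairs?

river: ρ → (9,8,-7)
river: ρ → (-7,6,10)
river: ρ → (10,14,-3)
river: ρ → (-3,16,5)
river: ρ → (5,14,-6)
river: ρ → (-6,10,9)
closes: descent 0, river 6
min |a| on river = 3

3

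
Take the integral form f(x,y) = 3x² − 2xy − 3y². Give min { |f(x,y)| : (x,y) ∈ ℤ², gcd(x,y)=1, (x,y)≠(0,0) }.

descent: ρ → (-3,2,3)  [lands on river]
river: ρ → (3,4,-2)
river: ρ → (-2,4,3)
river: ρ → (3,2,-3)
river: ρ → (-3,4,2)
river: ρ → (2,4,-3)
closes: descent 1, river 6
min |a| on river = 2

2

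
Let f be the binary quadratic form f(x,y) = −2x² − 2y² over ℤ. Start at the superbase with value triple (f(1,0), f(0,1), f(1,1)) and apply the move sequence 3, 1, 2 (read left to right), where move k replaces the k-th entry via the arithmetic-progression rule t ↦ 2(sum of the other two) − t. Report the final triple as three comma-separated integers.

start (-2,-2,-4) = (f(1,0),f(0,1),f(1,1))
replace slot 3: 2·((-2)+(-2)) − (-4) = -4 → (-2,-2,-4)
replace slot 1: 2·((-2)+(-4)) − (-2) = -10 → (-10,-2,-4)
replace slot 2: 2·((-10)+(-4)) − (-2) = -26 → (-10,-26,-4)

-10,-26,-4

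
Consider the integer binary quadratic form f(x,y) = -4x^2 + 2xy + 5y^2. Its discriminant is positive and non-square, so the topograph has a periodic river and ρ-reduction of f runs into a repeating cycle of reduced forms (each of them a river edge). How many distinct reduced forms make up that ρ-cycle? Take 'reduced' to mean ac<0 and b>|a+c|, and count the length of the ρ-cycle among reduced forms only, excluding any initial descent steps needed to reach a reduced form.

D = 84, ⌊√D⌋ = 9
river: ρ → (5,8,-1)
river: ρ → (-1,8,5)
river: ρ → (5,2,-4)
river: ρ → (-4,6,3)
river: ρ → (3,6,-4)
river: ρ → (-4,2,5)
ρ-cycle length = 6 (tail of 0 descent steps not counted)

6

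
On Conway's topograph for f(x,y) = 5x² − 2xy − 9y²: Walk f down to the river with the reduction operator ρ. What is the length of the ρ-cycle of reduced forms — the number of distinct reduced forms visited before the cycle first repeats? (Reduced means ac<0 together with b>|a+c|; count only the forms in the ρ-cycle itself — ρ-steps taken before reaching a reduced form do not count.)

D = 184, ⌊√D⌋ = 13
descent: ρ → (-9,2,5)
descent: ρ → (5,8,-6)  [lands on river]
river: ρ → (-6,4,7)
river: ρ → (7,10,-3)
river: ρ → (-3,8,10)
river: ρ → (10,12,-1)
river: ρ → (-1,12,10)
river: ρ → (10,8,-3)
river: ρ → (-3,10,7)
river: ρ → (7,4,-6)
river: ρ → (-6,8,5)
river: ρ → (5,12,-2)
river: ρ → (-2,12,5)
ρ-cycle length = 12 (tail of 2 descent steps not counted)

12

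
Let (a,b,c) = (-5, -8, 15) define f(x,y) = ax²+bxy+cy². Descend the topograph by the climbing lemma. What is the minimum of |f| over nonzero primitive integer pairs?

descent: ρ → (15,8,-5)
descent: ρ → (-5,12,11)  [lands on river]
river: ρ → (11,10,-6)
river: ρ → (-6,14,7)
river: ρ → (7,14,-6)
river: ρ → (-6,10,11)
river: ρ → (11,12,-5)
river: ρ → (-5,18,2)
river: ρ → (2,18,-5)
closes: descent 2, river 8
min |a| on river = 2

2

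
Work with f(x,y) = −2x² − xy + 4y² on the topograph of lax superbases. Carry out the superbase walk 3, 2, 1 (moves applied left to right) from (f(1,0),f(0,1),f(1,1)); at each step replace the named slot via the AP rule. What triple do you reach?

start (-2,4,1) = (f(1,0),f(0,1),f(1,1))
replace slot 3: 2·((-2)+4) − 1 = 3 → (-2,4,3)
replace slot 2: 2·((-2)+3) − 4 = -2 → (-2,-2,3)
replace slot 1: 2·((-2)+3) − (-2) = 4 → (4,-2,3)

4,-2,3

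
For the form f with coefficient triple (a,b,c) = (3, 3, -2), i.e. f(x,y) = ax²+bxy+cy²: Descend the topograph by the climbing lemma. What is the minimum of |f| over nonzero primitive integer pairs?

river: ρ → (-2,5,1)
river: ρ → (1,5,-2)
river: ρ → (-2,3,3)
river: ρ → (3,3,-2)
closes: descent 0, river 4
min |a| on river = 1

1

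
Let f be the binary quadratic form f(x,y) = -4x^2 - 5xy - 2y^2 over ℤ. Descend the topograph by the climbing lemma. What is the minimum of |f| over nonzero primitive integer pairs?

translate: b→-3 (≡5 mod 8), so (4,5,2)→(4,-3,1)
flip: (4,-3,1)→(1,3,4)
translate: b→1 (≡3 mod 2), so (1,3,4)→(1,1,2)
reduced (well bottom): (1,1,2) with a≤c, −a<b≤a
well minimum |f| = |-1| = 1 (negative-definite)

1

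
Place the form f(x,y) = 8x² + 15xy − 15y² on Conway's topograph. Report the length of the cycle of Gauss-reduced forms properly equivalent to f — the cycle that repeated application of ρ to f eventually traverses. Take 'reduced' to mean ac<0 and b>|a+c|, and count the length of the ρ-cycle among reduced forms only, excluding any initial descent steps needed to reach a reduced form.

D = 705, ⌊√D⌋ = 26
river: ρ → (-15,15,8)
river: ρ → (8,17,-13)
river: ρ → (-13,9,12)
river: ρ → (12,15,-10)
river: ρ → (-10,25,2)
river: ρ → (2,23,-22)
river: ρ → (-22,21,3)
river: ρ → (3,21,-22)
river: ρ → (-22,23,2)
river: ρ → (2,25,-10)
river: ρ → (-10,15,12)
river: ρ → (12,9,-13)
river: ρ → (-13,17,8)
river: ρ → (8,15,-15)
ρ-cycle length = 14 (tail of 0 descent steps not counted)

14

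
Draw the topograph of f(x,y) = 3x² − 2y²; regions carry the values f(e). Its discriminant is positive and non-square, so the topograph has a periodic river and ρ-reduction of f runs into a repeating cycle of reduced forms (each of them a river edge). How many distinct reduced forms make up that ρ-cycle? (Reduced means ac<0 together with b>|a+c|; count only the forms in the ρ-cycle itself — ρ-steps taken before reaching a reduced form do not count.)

D = 24, ⌊√D⌋ = 4
descent: ρ → (-2,4,1)  [lands on river]
river: ρ → (1,4,-2)
ρ-cycle length = 2 (tail of 1 descent step not counted)

2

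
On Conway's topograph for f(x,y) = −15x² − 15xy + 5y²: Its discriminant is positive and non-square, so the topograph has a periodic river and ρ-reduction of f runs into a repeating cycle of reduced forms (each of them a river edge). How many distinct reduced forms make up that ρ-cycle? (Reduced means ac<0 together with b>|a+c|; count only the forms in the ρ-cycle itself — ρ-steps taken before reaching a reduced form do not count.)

D = 525, ⌊√D⌋ = 22
descent: ρ → (5,15,-15)  [lands on river]
river: ρ → (-15,15,5)
ρ-cycle length = 2 (tail of 1 descent step not counted)

2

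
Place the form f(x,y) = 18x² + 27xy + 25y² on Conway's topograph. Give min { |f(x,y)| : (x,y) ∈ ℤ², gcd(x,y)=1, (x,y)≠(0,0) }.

translate: b→-9 (≡27 mod 36), so (18,27,25)→(18,-9,16)
flip: (18,-9,16)→(16,9,18)
reduced (well bottom): (16,9,18) with a≤c, −a<b≤a
well minimum = a = 16

16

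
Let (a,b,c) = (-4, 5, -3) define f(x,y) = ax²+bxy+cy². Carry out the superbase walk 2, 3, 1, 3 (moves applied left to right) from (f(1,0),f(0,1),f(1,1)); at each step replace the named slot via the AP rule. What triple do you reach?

start (-4,-3,-2) = (f(1,0),f(0,1),f(1,1))
replace slot 2: 2·((-4)+(-2)) − (-3) = -9 → (-4,-9,-2)
replace slot 3: 2·((-4)+(-9)) − (-2) = -24 → (-4,-9,-24)
replace slot 1: 2·((-9)+(-24)) − (-4) = -62 → (-62,-9,-24)
replace slot 3: 2·((-62)+(-9)) − (-24) = -118 → (-62,-9,-118)

-62,-9,-118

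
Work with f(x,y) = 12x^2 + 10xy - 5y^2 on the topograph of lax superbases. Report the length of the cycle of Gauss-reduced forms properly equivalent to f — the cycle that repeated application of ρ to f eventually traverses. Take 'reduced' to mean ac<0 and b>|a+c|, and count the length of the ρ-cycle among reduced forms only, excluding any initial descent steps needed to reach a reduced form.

D = 340, ⌊√D⌋ = 18
river: ρ → (-5,10,12)
river: ρ → (12,14,-3)
river: ρ → (-3,16,7)
river: ρ → (7,12,-7)
river: ρ → (-7,16,3)
river: ρ → (3,14,-12)
river: ρ → (-12,10,5)
river: ρ → (5,10,-12)
river: ρ → (-12,14,3)
river: ρ → (3,16,-7)
river: ρ → (-7,12,7)
river: ρ → (7,16,-3)
river: ρ → (-3,14,12)
river: ρ → (12,10,-5)
ρ-cycle length = 14 (tail of 0 descent steps not counted)

14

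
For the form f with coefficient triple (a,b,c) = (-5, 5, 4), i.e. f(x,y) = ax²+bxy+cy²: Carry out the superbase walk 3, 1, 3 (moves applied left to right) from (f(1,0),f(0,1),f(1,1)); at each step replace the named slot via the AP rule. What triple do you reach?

start (-5,4,4) = (f(1,0),f(0,1),f(1,1))
replace slot 3: 2·((-5)+4) − 4 = -6 → (-5,4,-6)
replace slot 1: 2·(4+(-6)) − (-5) = 1 → (1,4,-6)
replace slot 3: 2·(1+4) − (-6) = 16 → (1,4,16)

1,4,16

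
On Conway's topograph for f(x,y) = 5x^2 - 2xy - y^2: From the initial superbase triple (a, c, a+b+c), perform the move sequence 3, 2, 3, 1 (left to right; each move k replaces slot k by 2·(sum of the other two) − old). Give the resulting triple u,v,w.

start (5,-1,2) = (f(1,0),f(0,1),f(1,1))
replace slot 3: 2·(5+(-1)) − 2 = 6 → (5,-1,6)
replace slot 2: 2·(5+6) − (-1) = 23 → (5,23,6)
replace slot 3: 2·(5+23) − 6 = 50 → (5,23,50)
replace slot 1: 2·(23+50) − 5 = 141 → (141,23,50)

141,23,50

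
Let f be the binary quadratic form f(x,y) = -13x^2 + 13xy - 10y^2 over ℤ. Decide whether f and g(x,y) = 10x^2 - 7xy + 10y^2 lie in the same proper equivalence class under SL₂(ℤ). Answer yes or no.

D₁ = -351, D₂ = -351
f is negative-definite; reduce −f:
−f: translate: b→13 (≡-13 mod 26), so (13,-13,10)→(13,13,10)
−f: flip: (13,13,10)→(10,-13,13)
−f: translate: b→7 (≡-13 mod 20), so (10,-13,13)→(10,7,10)
−f: reduced (well bottom): (10,7,10) with a≤c, −a<b≤a
flip sign back: reduced form of f is (-10,-7,-10)
g: flip: (10,-7,10)→(10,7,10)
g: reduced (well bottom): (10,7,10) with a≤c, −a<b≤a
reduced forms (-10, -7, -10) vs (10, 7, 10) ⇒ inequivalent

no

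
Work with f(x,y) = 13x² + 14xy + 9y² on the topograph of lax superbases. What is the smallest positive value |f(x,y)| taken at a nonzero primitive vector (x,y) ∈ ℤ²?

translate: b→-12 (≡14 mod 26), so (13,14,9)→(13,-12,8)
flip: (13,-12,8)→(8,12,13)
translate: b→-4 (≡12 mod 16), so (8,12,13)→(8,-4,9)
reduced (well bottom): (8,-4,9) with a≤c, −a<b≤a
well minimum = a = 8

8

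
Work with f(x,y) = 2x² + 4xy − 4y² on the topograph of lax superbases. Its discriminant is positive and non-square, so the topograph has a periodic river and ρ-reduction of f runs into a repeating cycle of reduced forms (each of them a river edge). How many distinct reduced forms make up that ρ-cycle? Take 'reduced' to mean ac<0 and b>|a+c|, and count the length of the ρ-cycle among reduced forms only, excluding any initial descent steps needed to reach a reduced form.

D = 48, ⌊√D⌋ = 6
river: ρ → (-4,4,2)
river: ρ → (2,4,-4)
ρ-cycle length = 2 (tail of 0 descent steps not counted)

2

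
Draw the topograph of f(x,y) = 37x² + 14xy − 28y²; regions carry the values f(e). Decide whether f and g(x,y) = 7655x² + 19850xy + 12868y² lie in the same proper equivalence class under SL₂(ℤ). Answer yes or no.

D₁ = 4340, D₂ = 4340
river cycle of f (length 12): (-28, 42, 23), (23, 50, -20), (-20, 30, 43), (43, 56, -7), (-7, 56, 43), (43, 30, -20), (-20, 50, 23), (23, 42, -28), (-28, 14, 37), (37, 60, -5), … (2 more)
river cycle of g (length 12): (-5, 60, 37), (37, 14, -28), (-28, 42, 23), (23, 50, -20), (-20, 30, 43), (43, 56, -7), (-7, 56, 43), (43, 30, -20), (-20, 50, 23), (23, 42, -28), … (2 more)
cycles coincide ⇒ equivalent

yes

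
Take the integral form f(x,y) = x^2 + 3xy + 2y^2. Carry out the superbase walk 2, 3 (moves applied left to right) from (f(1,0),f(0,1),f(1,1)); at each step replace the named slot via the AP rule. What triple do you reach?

start (1,2,6) = (f(1,0),f(0,1),f(1,1))
replace slot 2: 2·(1+6) − 2 = 12 → (1,12,6)
replace slot 3: 2·(1+12) − 6 = 20 → (1,12,20)

1,12,20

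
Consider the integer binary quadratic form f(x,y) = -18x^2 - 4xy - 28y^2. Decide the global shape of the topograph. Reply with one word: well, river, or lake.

D = b²−4ac = (-4)² − 4·(-18)·(-28) = -2000
D < 0 ⇒ definite ⇒ every region one sign ⇒ single well

well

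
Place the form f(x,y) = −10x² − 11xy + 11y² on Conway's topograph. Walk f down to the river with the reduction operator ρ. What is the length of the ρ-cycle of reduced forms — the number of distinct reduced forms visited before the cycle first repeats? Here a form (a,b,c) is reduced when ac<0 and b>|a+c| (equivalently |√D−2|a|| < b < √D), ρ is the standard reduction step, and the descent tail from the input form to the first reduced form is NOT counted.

D = 561, ⌊√D⌋ = 23
descent: ρ → (11,11,-10)  [lands on river]
river: ρ → (-10,9,12)
river: ρ → (12,15,-7)
river: ρ → (-7,13,14)
river: ρ → (14,15,-6)
river: ρ → (-6,21,5)
river: ρ → (5,19,-10)
river: ρ → (-10,21,3)
river: ρ → (3,21,-10)
river: ρ → (-10,19,5)
river: ρ → (5,21,-6)
river: ρ → (-6,15,14)
river: ρ → (14,13,-7)
river: ρ → (-7,15,12)
river: ρ → (12,9,-10)
river: ρ → (-10,11,11)
ρ-cycle length = 16 (tail of 1 descent step not counted)

16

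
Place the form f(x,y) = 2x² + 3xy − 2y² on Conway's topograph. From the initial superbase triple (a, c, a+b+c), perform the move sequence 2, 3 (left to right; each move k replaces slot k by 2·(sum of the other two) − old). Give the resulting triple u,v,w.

start (2,-2,3) = (f(1,0),f(0,1),f(1,1))
replace slot 2: 2·(2+3) − (-2) = 12 → (2,12,3)
replace slot 3: 2·(2+12) − 3 = 25 → (2,12,25)

2,12,25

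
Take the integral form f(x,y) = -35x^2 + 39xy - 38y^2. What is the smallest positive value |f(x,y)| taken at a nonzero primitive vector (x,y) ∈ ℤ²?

translate: b→31 (≡-39 mod 70), so (35,-39,38)→(35,31,34)
flip: (35,31,34)→(34,-31,35)
reduced (well bottom): (34,-31,35) with a≤c, −a<b≤a
well minimum |f| = |-34| = 34 (negative-definite)

34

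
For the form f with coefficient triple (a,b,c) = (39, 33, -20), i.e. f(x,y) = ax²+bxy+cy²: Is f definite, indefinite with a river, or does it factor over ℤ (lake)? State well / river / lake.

D = b²−4ac = 33² − 4·39·(-20) = 4209
D > 0 non-square ⇒ indefinite ⇒ periodic river

river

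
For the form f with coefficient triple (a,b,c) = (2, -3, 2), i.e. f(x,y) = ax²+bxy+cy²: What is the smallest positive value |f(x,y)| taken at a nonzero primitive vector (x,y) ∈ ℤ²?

translate: b→1 (≡-3 mod 4), so (2,-3,2)→(2,1,1)
flip: (2,1,1)→(1,-1,2)
translate: b→1 (≡-1 mod 2), so (1,-1,2)→(1,1,2)
reduced (well bottom): (1,1,2) with a≤c, −a<b≤a
well minimum = a = 1

1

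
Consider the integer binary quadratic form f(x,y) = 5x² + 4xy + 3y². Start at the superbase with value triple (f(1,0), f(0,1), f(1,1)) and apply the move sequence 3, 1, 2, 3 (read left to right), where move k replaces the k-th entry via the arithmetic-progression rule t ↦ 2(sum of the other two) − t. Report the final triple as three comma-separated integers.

start (5,3,12) = (f(1,0),f(0,1),f(1,1))
replace slot 3: 2·(5+3) − 12 = 4 → (5,3,4)
replace slot 1: 2·(3+4) − 5 = 9 → (9,3,4)
replace slot 2: 2·(9+4) − 3 = 23 → (9,23,4)
replace slot 3: 2·(9+23) − 4 = 60 → (9,23,60)

9,23,60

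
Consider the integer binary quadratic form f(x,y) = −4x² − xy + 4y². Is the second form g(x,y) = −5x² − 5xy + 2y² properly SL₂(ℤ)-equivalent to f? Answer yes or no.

D₁ = 65, D₂ = 65
river cycle of f (length 6): (4, 1, -4), (-4, 7, 1), (1, 7, -4), (-4, 1, 4), (4, 7, -1), (-1, 7, 4)
river cycle of g (length 6): (2, 5, -5), (-5, 5, 2), (2, 7, -2), (-2, 5, 5), (5, 5, -2), (-2, 7, 2)
cycles differ ⇒ inequivalent

no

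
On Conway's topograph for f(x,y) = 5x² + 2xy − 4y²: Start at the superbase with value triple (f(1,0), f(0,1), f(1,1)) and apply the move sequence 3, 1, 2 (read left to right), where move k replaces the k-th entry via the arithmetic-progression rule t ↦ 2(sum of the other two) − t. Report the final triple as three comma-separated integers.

start (5,-4,3) = (f(1,0),f(0,1),f(1,1))
replace slot 3: 2·(5+(-4)) − 3 = -1 → (5,-4,-1)
replace slot 1: 2·((-4)+(-1)) − 5 = -15 → (-15,-4,-1)
replace slot 2: 2·((-15)+(-1)) − (-4) = -28 → (-15,-28,-1)

-15,-28,-1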